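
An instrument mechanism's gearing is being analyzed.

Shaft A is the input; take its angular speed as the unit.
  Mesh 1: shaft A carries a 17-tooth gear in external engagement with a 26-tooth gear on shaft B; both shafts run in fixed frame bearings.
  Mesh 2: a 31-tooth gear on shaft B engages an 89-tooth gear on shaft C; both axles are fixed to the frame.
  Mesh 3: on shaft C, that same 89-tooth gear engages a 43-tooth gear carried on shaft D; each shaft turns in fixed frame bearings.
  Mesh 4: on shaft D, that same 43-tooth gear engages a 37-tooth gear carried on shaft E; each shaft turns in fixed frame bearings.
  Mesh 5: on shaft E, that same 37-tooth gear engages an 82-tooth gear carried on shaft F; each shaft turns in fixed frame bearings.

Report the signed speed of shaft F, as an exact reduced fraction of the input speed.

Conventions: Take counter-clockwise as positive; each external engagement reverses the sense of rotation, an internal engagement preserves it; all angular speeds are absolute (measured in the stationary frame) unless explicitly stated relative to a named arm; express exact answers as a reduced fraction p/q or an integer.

-527/2132

5-mesh fixed-axis compound train (all bearings frame-fixed)
mesh 1 [17T→26T]: |ω|/ω_in = 1×17/26 = 17/26, sense flips to −
mesh 2 [31T→89T]: |ω|/ω_in = (17/26)×31/89 = 527/2314, sense flips to +
mesh 3 [89T→43T]: |ω|/ω_in = (527/2314)×89/43 = 527/1118, sense flips to −
mesh 4 [43T→37T]: |ω|/ω_in = (527/1118)×43/37 = 527/962, sense flips to +
mesh 5 [37T→82T]: |ω|/ω_in = (527/962)×37/82 = 527/2132, sense flips to −
signed output speed (× input speed) = -527/2132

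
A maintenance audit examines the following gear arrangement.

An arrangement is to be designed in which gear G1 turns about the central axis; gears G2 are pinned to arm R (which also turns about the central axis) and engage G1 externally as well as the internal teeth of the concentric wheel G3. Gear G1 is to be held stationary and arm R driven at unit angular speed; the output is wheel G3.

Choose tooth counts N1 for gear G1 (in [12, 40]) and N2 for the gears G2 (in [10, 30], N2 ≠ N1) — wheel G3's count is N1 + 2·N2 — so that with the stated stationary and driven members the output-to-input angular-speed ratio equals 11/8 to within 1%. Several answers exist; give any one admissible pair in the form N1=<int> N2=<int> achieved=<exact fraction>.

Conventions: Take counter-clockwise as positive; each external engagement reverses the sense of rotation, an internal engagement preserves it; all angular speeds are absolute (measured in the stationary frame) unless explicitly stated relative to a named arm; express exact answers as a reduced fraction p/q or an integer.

design class (target 11/8): planetary set
Willis with ω_sun = 0: ω_ring/ω_arm = (N1+N3)/N3; set equal to 11/8  ⇒  N3/N1 = 1/(11/8 − 1) = 8/3
N3 = N1 + 2·N2  ⇒  N2/N1 = (N3/N1 − 1)/2 = (8/3 − 1)/2 = 5/6
smallest multiple with N1 ≥ 12 and N2 ≥ 10: k = 2  ⇒  N1 = 2·6 = 12, N2 = 2·5 = 10 (N1 ≤ 40, N2 ≤ 30, N2 ≠ N1 ✓), N3 = 12 + 2·10 = 32
check: (N1+N3)/N3 with N1 = 12, N3 = 32 gives 11/8; |achieved − target| = 0 ≤ 11/800 ✓

N1=12 N2=10 achieved=11/8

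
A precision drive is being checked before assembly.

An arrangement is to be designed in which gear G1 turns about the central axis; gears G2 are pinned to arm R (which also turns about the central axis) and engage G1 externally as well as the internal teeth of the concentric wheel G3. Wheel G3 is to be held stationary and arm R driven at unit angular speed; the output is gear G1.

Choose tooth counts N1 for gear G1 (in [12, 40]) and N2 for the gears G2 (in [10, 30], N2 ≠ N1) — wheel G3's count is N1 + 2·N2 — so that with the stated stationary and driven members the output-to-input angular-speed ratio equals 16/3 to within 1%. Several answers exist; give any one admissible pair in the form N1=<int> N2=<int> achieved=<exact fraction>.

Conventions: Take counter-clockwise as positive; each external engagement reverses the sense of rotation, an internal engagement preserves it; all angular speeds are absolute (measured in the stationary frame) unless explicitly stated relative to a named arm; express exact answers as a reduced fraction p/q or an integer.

planetary set to be sized for 16/3 (Willis relation)
Willis with ω_ring = 0: ω_sun/ω_arm = (N1+N3)/N1; set equal to 16/3  ⇒  N3/N1 = 16/3 − 1 = 13/3
N3 = N1 + 2·N2  ⇒  N2/N1 = (N3/N1 − 1)/2 = (13/3 − 1)/2 = 5/3
smallest multiple with N1 ≥ 12 and N2 ≥ 10: k = 4  ⇒  N1 = 4·3 = 12, N2 = 4·5 = 20 (N1 ≤ 40, N2 ≤ 30, N2 ≠ N1 ✓), N3 = 12 + 2·20 = 52
check: (N1+N3)/N1 with N1 = 12, N3 = 52 gives 16/3; |achieved − target| = 0 ≤ 4/75 ✓

N1=12 N2=20 achieved=16/3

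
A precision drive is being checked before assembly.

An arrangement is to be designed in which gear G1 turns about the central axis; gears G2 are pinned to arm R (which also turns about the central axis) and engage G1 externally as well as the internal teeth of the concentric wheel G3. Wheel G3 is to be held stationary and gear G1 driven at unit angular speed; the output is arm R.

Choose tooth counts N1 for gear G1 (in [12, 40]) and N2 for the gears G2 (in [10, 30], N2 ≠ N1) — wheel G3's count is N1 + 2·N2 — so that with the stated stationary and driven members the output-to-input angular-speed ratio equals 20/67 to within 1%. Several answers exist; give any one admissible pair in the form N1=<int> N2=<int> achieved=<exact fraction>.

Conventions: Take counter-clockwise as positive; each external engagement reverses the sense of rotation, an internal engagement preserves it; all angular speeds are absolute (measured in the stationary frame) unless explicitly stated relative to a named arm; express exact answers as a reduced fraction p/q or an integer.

N1=40 N2=27 achieved=20/67

planetary set to be sized for 20/67 (Willis relation)
Willis with ω_ring = 0: ω_arm/ω_sun = N1/(N1+N3); set equal to 20/67  ⇒  N3/N1 = 1/(20/67) − 1 = 47/20
N3 = N1 + 2·N2  ⇒  N2/N1 = (N3/N1 − 1)/2 = (47/20 − 1)/2 = 27/40
smallest multiple with N1 ≥ 12 and N2 ≥ 10: k = 1  ⇒  N1 = 1·40 = 40, N2 = 1·27 = 27 (N1 ≤ 40, N2 ≤ 30, N2 ≠ N1 ✓), N3 = 40 + 2·27 = 94
check: N1/(N1+N3) with N1 = 40, N3 = 94 gives 20/67; |achieved − target| = 0 ≤ 1/335 ✓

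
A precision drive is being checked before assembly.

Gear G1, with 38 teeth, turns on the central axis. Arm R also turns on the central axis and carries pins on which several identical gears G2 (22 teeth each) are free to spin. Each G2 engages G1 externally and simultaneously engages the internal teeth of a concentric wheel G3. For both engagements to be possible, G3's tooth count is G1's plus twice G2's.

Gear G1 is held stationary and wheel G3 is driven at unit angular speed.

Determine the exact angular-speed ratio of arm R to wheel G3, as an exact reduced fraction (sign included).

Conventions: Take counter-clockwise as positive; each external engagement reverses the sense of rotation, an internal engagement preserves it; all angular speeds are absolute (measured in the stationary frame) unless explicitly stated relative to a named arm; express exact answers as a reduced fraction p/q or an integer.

41/60

topology: planetary set — G1 38T / G2 22T / G3 82T, arm = carrier (Willis)
ring teeth: 38 + 2·22 = 82
38(ω_sun−ω_arm) = −82(ω_ring−ω_arm),  ω_sun = 0, ω_ring = 1
38(0−ω_arm) = −82(1−ω_arm)  ⇒  120·ω_arm = 82  ⇒  ω_arm = 41/60
ω_out/ω_in = 41/60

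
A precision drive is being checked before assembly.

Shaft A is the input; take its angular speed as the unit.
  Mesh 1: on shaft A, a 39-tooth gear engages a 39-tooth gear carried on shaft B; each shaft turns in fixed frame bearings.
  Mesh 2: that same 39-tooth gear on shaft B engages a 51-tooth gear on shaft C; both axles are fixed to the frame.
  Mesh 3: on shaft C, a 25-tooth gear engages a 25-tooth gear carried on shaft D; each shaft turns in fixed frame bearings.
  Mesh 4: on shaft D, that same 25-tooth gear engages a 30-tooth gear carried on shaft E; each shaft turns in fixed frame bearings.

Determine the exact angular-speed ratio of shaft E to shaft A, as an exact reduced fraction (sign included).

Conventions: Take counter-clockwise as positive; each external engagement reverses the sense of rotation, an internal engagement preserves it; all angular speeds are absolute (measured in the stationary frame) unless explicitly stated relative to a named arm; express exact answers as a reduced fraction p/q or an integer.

class = fixed-axis compound train [4 meshes; 4 ratios multiply, 4 sense flips]
mesh 1 [39T→39T]: running ratio 1, sense −
mesh 2 [39T→51T]: running ratio 13/17, sense +
mesh 3 [25T→25T]: running ratio 13/17, sense −
mesh 4 [25T→30T]: running ratio 65/102, sense +
ω_out/ω_in = 65/102

65/102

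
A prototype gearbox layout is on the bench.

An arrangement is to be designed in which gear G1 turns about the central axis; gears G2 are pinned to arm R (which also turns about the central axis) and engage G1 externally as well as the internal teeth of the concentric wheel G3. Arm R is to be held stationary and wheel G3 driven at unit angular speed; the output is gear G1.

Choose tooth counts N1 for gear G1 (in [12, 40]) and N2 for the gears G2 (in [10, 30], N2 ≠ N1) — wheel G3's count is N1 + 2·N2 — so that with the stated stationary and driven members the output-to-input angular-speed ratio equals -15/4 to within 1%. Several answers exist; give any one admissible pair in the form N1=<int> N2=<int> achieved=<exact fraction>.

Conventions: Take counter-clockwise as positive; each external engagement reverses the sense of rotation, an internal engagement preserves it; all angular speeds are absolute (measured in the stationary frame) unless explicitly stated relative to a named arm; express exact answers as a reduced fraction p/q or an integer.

class = planetary set [ratio -15/4 wanted; Willis about the carrier]
Willis with ω_arm = 0: ω_sun/ω_ring = −N3/N1; set equal to -15/4  ⇒  N3/N1 = −(-15/4) = 15/4
N3 = N1 + 2·N2  ⇒  N2/N1 = (N3/N1 − 1)/2 = (15/4 − 1)/2 = 11/8
smallest multiple with N1 ≥ 12 and N2 ≥ 10: k = 2  ⇒  N1 = 2·8 = 16, N2 = 2·11 = 22 (N1 ≤ 40, N2 ≤ 30, N2 ≠ N1 ✓), N3 = 16 + 2·22 = 60
check: −N3/N1 with N1 = 16, N3 = 60 gives -15/4; |achieved − target| = 0 ≤ 3/80 ✓

N1=16 N2=22 achieved=-15/4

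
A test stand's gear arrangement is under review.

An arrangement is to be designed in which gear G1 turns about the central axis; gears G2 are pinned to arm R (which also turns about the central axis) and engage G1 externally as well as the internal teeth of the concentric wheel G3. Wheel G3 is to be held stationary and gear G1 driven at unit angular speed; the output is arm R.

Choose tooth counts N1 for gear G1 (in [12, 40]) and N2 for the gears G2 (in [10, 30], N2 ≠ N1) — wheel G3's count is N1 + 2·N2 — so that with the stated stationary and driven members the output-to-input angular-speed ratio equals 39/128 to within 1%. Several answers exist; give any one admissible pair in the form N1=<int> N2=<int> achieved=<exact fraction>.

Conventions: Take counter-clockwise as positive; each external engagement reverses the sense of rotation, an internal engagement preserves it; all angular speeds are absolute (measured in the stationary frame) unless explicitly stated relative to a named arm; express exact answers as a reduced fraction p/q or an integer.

N1=39 N2=25 achieved=39/128

planetary set to be sized for 39/128 (Willis relation)
Willis with ω_ring = 0: ω_arm/ω_sun = N1/(N1+N3); set equal to 39/128  ⇒  N3/N1 = 1/(39/128) − 1 = 89/39
N3 = N1 + 2·N2  ⇒  N2/N1 = (N3/N1 − 1)/2 = (89/39 − 1)/2 = 25/39
smallest multiple with N1 ≥ 12 and N2 ≥ 10: k = 1  ⇒  N1 = 1·39 = 39, N2 = 1·25 = 25 (N1 ≤ 40, N2 ≤ 30, N2 ≠ N1 ✓), N3 = 39 + 2·25 = 89
check: N1/(N1+N3) with N1 = 39, N3 = 89 gives 39/128; |achieved − target| = 0 ≤ 39/12800 ✓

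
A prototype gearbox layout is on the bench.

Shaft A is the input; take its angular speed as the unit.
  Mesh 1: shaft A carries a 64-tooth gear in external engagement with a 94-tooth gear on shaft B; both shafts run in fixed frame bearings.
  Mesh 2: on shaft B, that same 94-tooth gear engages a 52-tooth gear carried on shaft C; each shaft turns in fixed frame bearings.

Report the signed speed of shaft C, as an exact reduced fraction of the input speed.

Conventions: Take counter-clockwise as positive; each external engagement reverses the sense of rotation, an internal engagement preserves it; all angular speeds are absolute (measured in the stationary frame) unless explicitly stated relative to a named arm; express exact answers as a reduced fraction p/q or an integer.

16/13

2-mesh fixed-axis compound train (all bearings frame-fixed)
mesh 1 [64T→94T]: |ω|/ω_in = 1×64/94 = 32/47, sense flips to −
mesh 2 [94T→52T]: |ω|/ω_in = (32/47)×94/52 = 16/13, sense flips to +
signed output speed (× input speed) = 16/13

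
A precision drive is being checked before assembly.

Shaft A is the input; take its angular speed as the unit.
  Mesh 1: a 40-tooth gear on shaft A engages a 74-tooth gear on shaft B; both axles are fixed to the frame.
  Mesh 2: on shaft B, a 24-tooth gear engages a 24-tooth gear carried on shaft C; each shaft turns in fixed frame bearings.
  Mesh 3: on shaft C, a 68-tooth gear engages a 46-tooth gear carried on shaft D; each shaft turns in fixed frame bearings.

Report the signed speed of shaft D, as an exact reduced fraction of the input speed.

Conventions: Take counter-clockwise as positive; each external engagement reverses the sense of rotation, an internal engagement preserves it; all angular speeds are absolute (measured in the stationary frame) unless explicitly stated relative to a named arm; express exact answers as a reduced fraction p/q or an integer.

3-mesh fixed-axis compound train (all bearings frame-fixed)
mesh 1 [40T→74T]: |ω|/ω_in = 1×40/74 = 20/37, sense flips to −
mesh 2 [24T→24T]: |ω|/ω_in = (20/37)×24/24 = 20/37, sense flips to +
mesh 3 [68T→46T]: |ω|/ω_in = (20/37)×68/46 = 680/851, sense flips to −
signed output speed (× input speed) = -680/851

-680/851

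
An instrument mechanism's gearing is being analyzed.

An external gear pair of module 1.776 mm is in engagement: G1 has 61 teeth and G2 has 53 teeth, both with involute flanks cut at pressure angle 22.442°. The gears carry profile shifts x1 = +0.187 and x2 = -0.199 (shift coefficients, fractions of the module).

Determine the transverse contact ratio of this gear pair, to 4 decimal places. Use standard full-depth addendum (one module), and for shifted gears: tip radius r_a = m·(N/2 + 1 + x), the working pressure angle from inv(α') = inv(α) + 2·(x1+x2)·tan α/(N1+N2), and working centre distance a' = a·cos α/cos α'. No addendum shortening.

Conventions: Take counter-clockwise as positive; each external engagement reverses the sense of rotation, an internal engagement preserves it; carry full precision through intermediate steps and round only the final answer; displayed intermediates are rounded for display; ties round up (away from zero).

1.6536

topology: single-mesh involute geometry — m = 1.776, 61T/53T pair
base radii: r_b1 = 50.065665, r_b2 = 43.499676
tip radii: r_a1 = 56.276112, r_a2 = 48.486576
inv(α') = inv(22.442°) + 2·(+0.187-0.199)·tan α/(61+53) = 0.02125434  ⇒  α' = 22.41275°
a' = a·cos α / cos α' = 101.2320·cos 22.442°/cos 22.41275° = 101.210675
action lengths: √(r_a1²−r_b1²) = 25.698832, √(r_a2²−r_b2²) = 21.417895
base pitch p_b = π·m·cos α = 5.156916
CR = (25.698832 + 21.417895 − 101.210675·sin 22.41275°)/5.156916 = 1.653607
contact ratio ≈ 1.6536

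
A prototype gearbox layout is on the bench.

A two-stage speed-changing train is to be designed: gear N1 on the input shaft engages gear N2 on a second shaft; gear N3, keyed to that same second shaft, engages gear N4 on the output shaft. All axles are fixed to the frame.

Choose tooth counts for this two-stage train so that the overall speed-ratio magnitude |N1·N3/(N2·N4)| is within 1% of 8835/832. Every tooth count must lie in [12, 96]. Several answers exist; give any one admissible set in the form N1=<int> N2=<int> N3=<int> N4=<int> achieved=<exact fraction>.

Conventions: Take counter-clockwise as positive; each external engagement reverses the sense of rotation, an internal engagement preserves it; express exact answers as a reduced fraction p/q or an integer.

class = fixed-axis compound train [2-stage, 8835/832 wanted]
target = 8835/832 in lowest terms: an exact hit needs N1·N3 = k·8835 and N2·N4 = k·832 for one integer k, every count in [12, 96]; additionally prefer no 1:1 stage (N1 ≠ N2, N3 ≠ N4)
k = 1: N1·N3 = 8835 = 93·95, N2·N4 = 832 = 13·64
achieved = 93·95/(13·64) = 8835/832; |achieved − target| = 0 ≤ 1767/16640 ✓

N1=93 N2=13 N3=95 N4=64 achieved=8835/832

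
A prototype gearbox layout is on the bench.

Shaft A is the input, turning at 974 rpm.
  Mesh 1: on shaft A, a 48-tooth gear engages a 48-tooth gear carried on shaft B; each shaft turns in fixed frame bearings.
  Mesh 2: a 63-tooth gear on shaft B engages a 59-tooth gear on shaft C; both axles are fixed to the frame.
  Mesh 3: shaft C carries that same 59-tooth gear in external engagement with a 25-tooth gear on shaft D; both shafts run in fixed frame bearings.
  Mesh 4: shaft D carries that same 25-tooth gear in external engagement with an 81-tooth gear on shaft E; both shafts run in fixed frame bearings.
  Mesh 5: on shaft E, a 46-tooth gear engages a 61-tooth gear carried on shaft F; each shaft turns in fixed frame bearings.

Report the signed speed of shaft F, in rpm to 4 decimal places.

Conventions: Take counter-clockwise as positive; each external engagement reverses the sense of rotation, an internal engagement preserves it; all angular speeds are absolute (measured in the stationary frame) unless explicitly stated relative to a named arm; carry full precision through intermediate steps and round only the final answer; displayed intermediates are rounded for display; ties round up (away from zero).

-571.2714 rpm

class = fixed-axis compound train [5 meshes; 5 ratios multiply, 5 sense flips]
mesh 1 [48T→48T]: ω = 974.0000×48/48 = 974.0000 rpm, sense flips to −
mesh 2 [63T→59T]: ω = 974.0000×63/59 = 1040.0339 rpm, sense flips to +
mesh 3 [59T→25T]: ω = 1040.0339×59/25 = 2454.4800 rpm, sense flips to −
mesh 4 [25T→81T]: ω = 2454.4800×25/81 = 757.5556 rpm, sense flips to +
mesh 5 [46T→61T]: ω = 757.5556×46/61 = 571.2714 rpm, sense flips to −
signed output speed = -571.2714 rpm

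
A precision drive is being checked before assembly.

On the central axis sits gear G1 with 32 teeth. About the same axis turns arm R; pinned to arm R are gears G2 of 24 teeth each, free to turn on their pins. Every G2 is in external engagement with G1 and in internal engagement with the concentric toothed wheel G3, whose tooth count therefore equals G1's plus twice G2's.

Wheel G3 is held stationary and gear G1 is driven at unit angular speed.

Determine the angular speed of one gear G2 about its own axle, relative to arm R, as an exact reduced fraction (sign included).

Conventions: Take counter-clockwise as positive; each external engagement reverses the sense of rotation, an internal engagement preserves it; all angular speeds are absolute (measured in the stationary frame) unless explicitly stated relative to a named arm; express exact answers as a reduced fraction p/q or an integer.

class = planetary set [G3 = 32+2·24 = 80; Willis about the carrier]
ring teeth: 32 + 2·24 = 80
32(ω_sun−ω_arm) = −80(ω_ring−ω_arm),  ω_ring = 0, ω_sun = 1
32(1−ω_arm) = −80(0−ω_arm)  ⇒  112·ω_arm = 32  ⇒  ω_arm = 2/7
sun–planet mesh: 32·(1−2/7) = −24·(ω_p−ω_arm)  ⇒  ω_p−ω_arm = -20/21
exact speed ratio = -20/21

-20/21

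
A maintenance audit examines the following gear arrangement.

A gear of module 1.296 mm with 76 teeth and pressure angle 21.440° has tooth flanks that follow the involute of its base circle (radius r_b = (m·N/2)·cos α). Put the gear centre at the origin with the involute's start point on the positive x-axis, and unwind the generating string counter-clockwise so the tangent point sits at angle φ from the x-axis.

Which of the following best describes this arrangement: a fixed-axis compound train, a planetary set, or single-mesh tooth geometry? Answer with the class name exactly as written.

recognized (one wheel, involute flank): single-mesh tooth geometry, m = 1.296, N = 76
classification: single-mesh tooth geometry

single-mesh tooth geometry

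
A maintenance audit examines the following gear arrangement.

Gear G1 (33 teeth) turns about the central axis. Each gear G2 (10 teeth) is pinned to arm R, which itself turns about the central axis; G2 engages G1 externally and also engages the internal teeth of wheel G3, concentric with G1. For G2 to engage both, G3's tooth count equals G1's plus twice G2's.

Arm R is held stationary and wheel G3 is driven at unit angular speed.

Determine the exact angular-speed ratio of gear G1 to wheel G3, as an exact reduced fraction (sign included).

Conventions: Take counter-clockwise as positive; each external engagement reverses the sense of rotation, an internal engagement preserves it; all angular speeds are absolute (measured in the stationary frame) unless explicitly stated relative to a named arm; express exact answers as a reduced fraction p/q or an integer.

recognized (axles ride arm R): planetary set, 33/10/53 teeth
ring teeth: 33 + 2·10 = 53
33(ω_sun−ω_arm) = −53(ω_ring−ω_arm),  ω_arm = 0, ω_ring = 1
ω_sun = 0 − (53/33)(1−0) = -53/33
ω_out/ω_in = -53/33

-53/33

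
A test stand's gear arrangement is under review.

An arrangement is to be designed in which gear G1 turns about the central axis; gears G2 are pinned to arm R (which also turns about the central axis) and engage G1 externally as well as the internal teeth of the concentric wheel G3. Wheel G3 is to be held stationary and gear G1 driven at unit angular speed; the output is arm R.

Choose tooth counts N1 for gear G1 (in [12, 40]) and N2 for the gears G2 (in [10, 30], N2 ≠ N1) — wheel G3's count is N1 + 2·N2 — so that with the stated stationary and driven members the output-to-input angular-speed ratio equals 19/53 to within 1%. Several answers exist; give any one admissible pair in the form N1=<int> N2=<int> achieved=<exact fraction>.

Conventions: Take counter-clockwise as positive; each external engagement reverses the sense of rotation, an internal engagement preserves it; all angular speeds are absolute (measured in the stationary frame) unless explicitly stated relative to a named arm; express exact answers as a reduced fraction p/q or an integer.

planetary set to be sized for 19/53 (Willis relation)
Willis with ω_ring = 0: ω_arm/ω_sun = N1/(N1+N3); set equal to 19/53  ⇒  N3/N1 = 1/(19/53) − 1 = 34/19
N3 = N1 + 2·N2  ⇒  N2/N1 = (N3/N1 − 1)/2 = (34/19 − 1)/2 = 15/38
smallest multiple with N1 ≥ 12 and N2 ≥ 10: k = 1  ⇒  N1 = 1·38 = 38, N2 = 1·15 = 15 (N1 ≤ 40, N2 ≤ 30, N2 ≠ N1 ✓), N3 = 38 + 2·15 = 68
check: N1/(N1+N3) with N1 = 38, N3 = 68 gives 19/53; |achieved − target| = 0 ≤ 19/5300 ✓

N1=38 N2=15 achieved=19/53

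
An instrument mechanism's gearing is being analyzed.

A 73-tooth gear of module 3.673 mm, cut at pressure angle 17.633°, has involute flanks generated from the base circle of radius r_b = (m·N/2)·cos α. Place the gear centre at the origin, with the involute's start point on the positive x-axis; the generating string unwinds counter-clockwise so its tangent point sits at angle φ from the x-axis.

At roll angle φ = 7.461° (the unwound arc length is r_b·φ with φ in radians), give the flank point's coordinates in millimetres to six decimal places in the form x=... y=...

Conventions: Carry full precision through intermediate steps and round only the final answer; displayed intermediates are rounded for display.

recognized (one wheel, involute flank): single-mesh tooth geometry, m = 3.673, N = 73
pitch radius r_p = m·N/2 = 3.673·73/2 = 134.064500
base radius r_b = r_p·cos α = 134.064500·cos 17.633° = 127.765661
roll angle φ = 7.461° = 0.13021902 rad
x = r_b·(cos φ + φ·sin φ) = 128.844334
y = r_b·(sin φ − φ·cos φ) = 0.093881

x=128.844334 y=0.093881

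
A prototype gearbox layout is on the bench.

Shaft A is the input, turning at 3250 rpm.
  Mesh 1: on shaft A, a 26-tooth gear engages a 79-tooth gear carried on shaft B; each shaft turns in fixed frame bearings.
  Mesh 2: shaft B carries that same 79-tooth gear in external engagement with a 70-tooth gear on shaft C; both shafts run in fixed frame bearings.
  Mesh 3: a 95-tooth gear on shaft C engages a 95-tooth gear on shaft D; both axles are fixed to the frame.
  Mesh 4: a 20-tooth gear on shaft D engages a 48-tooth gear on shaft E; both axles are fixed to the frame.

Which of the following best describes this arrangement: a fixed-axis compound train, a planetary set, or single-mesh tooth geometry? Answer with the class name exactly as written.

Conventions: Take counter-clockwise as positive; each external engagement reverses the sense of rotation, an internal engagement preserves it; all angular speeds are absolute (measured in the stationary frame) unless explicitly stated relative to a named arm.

recognized (5 fixed axles, 4 meshes): fixed-axis compound train
classification: fixed-axis compound train

fixed-axis compound train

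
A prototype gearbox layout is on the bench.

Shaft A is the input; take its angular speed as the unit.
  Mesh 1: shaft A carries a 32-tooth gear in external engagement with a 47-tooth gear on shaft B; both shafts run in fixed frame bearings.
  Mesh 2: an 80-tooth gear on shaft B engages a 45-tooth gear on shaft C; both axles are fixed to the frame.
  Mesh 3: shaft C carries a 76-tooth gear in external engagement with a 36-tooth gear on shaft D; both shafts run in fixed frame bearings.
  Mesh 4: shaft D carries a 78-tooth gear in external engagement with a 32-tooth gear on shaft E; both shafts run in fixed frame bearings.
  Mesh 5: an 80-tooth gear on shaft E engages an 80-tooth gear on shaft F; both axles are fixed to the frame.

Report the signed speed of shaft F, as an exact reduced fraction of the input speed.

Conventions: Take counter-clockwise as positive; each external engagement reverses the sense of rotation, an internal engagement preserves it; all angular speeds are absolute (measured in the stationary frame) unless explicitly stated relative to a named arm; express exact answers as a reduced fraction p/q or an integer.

5-mesh fixed-axis compound train (all bearings frame-fixed)
mesh 1 [32T→47T]: |ω|/ω_in = 1×32/47 = 32/47, sense flips to −
mesh 2 [80T→45T]: |ω|/ω_in = (32/47)×80/45 = 512/423, sense flips to +
mesh 3 [76T→36T]: |ω|/ω_in = (512/423)×76/36 = 9728/3807, sense flips to −
mesh 4 [78T→32T]: |ω|/ω_in = (9728/3807)×78/32 = 7904/1269, sense flips to +
mesh 5 [80T→80T]: |ω|/ω_in = (7904/1269)×80/80 = 7904/1269, sense flips to −
signed output speed (× input speed) = -7904/1269

-7904/1269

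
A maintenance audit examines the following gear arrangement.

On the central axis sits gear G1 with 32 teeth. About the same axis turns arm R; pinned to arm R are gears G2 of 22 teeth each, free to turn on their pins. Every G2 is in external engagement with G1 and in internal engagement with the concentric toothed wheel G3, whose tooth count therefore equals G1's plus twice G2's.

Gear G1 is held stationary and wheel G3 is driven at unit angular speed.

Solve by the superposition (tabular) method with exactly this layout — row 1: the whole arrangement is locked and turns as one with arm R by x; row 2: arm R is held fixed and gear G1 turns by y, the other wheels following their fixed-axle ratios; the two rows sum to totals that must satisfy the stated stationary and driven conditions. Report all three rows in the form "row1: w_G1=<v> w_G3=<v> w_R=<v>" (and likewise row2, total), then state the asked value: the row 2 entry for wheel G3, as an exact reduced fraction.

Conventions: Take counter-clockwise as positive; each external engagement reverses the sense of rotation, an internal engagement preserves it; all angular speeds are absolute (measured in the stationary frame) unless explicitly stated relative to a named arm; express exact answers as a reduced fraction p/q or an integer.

row1: w_G1=19/27 w_G3=19/27 w_R=19/27
row2: w_G1=-19/27 w_G3=8/27 w_R=0
total: w_G1=0 w_G3=1 w_R=19/27
asked value: 8/27

class = planetary set [G3 = 32+2·22 = 76; Willis about the carrier]
superposition row 1 [locked train]: every member turns x
row 2 — arm fixed, fixed-axis ratios: sun y, ring −(32/76)·y, arm 0
boundary: total ω_sun = x + y = 0 and total ω_ring = x − (32/76)·y = 1  ⇒  y = -19/27, x = 19/27
row 2 ring = −(32/76)·(-19/27) = 8/27
totals (row 1 + row 2): sun 19/27 + (-19/27) = 0, ring 19/27 + 8/27 = 1, arm 19/27 + 0 = 19/27
asked cell (row2, ring) = 8/27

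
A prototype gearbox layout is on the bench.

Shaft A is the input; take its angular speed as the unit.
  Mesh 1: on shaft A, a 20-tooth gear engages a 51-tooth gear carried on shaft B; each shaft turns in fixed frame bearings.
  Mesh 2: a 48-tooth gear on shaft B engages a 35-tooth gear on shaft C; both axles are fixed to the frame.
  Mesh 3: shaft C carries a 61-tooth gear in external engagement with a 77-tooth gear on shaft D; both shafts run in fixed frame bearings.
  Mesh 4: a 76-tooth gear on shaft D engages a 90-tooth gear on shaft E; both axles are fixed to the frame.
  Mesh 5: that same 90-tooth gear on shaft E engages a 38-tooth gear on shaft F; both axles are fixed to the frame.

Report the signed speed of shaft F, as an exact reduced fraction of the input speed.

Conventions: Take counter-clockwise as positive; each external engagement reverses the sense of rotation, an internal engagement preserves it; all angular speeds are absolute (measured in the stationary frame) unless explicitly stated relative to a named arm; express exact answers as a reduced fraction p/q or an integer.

-7808/9163

5-mesh fixed-axis compound train (all bearings frame-fixed)
mesh 1 [20T→51T]: |ω|/ω_in = 1×20/51 = 20/51, sense flips to −
mesh 2 [48T→35T]: |ω|/ω_in = (20/51)×48/35 = 64/119, sense flips to +
mesh 3 [61T→77T]: |ω|/ω_in = (64/119)×61/77 = 3904/9163, sense flips to −
mesh 4 [76T→90T]: |ω|/ω_in = (3904/9163)×76/90 = 148352/412335, sense flips to +
mesh 5 [90T→38T]: |ω|/ω_in = (148352/412335)×90/38 = 7808/9163, sense flips to −
signed output speed (× input speed) = -7808/9163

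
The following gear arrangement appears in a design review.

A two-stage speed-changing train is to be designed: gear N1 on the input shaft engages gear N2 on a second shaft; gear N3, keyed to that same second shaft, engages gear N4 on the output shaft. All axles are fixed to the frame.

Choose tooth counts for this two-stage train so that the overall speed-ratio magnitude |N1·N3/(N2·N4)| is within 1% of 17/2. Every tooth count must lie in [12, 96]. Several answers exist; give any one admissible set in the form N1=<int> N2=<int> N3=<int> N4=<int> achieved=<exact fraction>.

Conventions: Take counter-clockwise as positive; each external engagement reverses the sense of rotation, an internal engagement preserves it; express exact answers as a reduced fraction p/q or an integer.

2-stage fixed-axis compound train for ratio 17/2
target = 17/2 in lowest terms: an exact hit needs N1·N3 = k·17 and N2·N4 = k·2 for one integer k, every count in [12, 96]; additionally prefer no 1:1 stage (N1 ≠ N2, N3 ≠ N4)
k = 1…71: no 1:1-free in-range split of k·17 and k·2 into factor pairs; take k = 72
k = 72: N1·N3 = 1224 = 17·72, N2·N4 = 144 = 12·12
achieved = 17·72/(12·12) = 17/2; |achieved − target| = 0 ≤ 17/200 ✓

N1=17 N2=12 N3=72 N4=12 achieved=17/2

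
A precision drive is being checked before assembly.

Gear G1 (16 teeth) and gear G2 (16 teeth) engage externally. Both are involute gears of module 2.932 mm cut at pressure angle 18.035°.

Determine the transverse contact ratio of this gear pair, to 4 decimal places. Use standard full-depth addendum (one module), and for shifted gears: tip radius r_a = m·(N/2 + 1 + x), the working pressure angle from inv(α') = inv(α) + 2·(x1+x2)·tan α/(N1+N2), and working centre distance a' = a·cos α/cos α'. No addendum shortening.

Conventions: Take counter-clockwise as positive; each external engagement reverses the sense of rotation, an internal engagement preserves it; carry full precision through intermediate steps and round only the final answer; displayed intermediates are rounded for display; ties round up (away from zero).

1.5620

topology: single-mesh involute geometry — m = 2.932, 16T/16T pair
base radii: r_b1 = 22.303550, r_b2 = 22.303550
tip radii: r_a1 = 26.388000, r_a2 = 26.388000
no profile shift: α' = α, a' = a
action lengths: √(r_a1²−r_b1²) = 14.102419, √(r_a2²−r_b2²) = 14.102419
base pitch p_b = π·m·cos α = 8.758584
CR = (14.102419 + 14.102419 − 46.912000·sin 18.03500°)/8.758584 = 1.562008
contact ratio ≈ 1.5620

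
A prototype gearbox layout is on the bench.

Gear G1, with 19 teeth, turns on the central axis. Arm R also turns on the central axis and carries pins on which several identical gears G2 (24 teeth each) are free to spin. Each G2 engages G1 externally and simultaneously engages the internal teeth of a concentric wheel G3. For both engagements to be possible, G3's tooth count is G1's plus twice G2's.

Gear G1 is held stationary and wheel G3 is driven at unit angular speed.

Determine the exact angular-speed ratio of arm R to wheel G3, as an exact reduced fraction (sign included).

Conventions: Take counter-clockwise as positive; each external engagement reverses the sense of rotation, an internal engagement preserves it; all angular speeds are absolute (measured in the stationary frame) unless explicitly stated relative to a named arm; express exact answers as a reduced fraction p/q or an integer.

recognized (axles ride arm R): planetary set, 19/24/67 teeth
ring teeth: 19 + 2·24 = 67
19(ω_sun−ω_arm) = −67(ω_ring−ω_arm),  ω_sun = 0, ω_ring = 1
19(0−ω_arm) = −67(1−ω_arm)  ⇒  86·ω_arm = 67  ⇒  ω_arm = 67/86
ω_out/ω_in = 67/86

67/86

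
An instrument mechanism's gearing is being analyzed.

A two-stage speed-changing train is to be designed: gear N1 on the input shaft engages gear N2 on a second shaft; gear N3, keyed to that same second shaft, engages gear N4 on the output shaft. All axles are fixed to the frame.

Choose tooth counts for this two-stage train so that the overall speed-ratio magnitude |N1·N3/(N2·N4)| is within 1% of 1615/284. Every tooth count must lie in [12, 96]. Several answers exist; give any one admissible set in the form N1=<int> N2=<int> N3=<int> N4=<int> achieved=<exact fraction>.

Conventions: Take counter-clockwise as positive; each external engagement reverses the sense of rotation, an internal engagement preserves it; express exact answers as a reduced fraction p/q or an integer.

design class (target 1615/284): fixed-axis compound train
target = 1615/284 in lowest terms: an exact hit needs N1·N3 = k·1615 and N2·N4 = k·284 for one integer k, every count in [12, 96]; additionally prefer no 1:1 stage (N1 ≠ N2, N3 ≠ N4)
k = 1…2: no 1:1-free in-range split of k·1615 and k·284 into factor pairs; take k = 3
k = 3: N1·N3 = 4845 = 51·95, N2·N4 = 852 = 12·71
achieved = 51·95/(12·71) = 1615/284; |achieved − target| = 0 ≤ 323/5680 ✓

N1=51 N2=12 N3=95 N4=71 achieved=1615/284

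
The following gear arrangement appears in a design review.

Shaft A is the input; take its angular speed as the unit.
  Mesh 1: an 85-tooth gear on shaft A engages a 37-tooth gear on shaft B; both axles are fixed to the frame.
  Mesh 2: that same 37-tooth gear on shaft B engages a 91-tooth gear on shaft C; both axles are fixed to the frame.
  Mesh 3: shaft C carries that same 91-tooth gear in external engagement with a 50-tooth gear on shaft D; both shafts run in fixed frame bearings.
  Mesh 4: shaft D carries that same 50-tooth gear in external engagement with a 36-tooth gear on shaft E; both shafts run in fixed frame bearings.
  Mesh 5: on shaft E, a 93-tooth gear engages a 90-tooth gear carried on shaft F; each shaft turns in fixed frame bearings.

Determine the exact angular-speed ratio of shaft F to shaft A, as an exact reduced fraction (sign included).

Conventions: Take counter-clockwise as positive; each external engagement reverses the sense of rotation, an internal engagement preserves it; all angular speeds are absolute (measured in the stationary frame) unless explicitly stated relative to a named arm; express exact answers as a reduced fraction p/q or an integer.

class = fixed-axis compound train [5 meshes; 5 ratios multiply, 5 sense flips]
mesh 1 [85T→37T]: running ratio 85/37, sense −
mesh 2 [37T→91T]: running ratio 85/91, sense +
mesh 3 [91T→50T]: running ratio 17/10, sense −
mesh 4 [50T→36T]: running ratio 85/36, sense +
mesh 5 [93T→90T]: running ratio 527/216, sense −
ω_out/ω_in = -527/216

-527/216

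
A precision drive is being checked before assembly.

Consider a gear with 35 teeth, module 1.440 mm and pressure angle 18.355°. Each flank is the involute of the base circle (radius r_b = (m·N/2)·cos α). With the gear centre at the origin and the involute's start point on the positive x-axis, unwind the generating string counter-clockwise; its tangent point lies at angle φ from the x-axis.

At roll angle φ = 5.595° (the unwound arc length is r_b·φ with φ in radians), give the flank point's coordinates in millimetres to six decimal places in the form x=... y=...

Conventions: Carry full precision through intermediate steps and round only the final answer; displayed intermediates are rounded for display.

class = single-mesh tooth geometry [base-circle involute, m = 1.440, 35T]
pitch radius r_p = m·N/2 = 1.440·35/2 = 25.200000
base radius r_b = r_p·cos α = 25.200000·cos 18.355° = 23.917915
roll angle φ = 5.595° = 0.09765117 rad
x = r_b·(cos φ + φ·sin φ) = 24.031681
y = r_b·(sin φ − φ·cos φ) = 0.007417

x=24.031681 y=0.007417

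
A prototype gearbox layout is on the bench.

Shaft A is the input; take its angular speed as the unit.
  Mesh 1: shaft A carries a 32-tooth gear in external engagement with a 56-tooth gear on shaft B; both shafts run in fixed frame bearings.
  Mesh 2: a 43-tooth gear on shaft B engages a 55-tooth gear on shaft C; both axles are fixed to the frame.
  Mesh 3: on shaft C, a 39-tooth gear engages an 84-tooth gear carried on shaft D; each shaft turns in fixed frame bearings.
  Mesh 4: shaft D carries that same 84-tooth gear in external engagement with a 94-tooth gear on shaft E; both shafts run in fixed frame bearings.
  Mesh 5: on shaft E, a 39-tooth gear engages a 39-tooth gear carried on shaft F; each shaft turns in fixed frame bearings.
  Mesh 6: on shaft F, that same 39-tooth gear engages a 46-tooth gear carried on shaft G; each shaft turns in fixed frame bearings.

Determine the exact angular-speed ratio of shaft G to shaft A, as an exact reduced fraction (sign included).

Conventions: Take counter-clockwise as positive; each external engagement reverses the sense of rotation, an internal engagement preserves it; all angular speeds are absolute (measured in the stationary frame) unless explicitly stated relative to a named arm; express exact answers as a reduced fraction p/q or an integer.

65403/416185

class = fixed-axis compound train [6 meshes; 6 ratios multiply, 6 sense flips]
mesh 1 [32T→56T]: running ratio 4/7, sense −
mesh 2 [43T→55T]: running ratio 172/385, sense +
mesh 3 [39T→84T]: running ratio 559/2695, sense −
mesh 4 [84T→94T]: running ratio 3354/18095, sense +
mesh 5 [39T→39T]: running ratio 3354/18095, sense −
mesh 6 [39T→46T]: running ratio 65403/416185, sense +
ω_out/ω_in = 65403/416185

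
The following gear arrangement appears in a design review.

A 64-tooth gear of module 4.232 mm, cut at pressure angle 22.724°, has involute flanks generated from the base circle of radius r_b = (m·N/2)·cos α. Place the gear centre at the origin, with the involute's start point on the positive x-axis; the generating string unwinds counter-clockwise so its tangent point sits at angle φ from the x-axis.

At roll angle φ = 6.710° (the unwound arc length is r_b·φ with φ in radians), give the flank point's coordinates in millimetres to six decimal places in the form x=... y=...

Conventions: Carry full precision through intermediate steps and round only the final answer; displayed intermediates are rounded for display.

single-mesh involute tooth geometry (64T wheel at module 4.232)
pitch radius r_p = m·N/2 = 4.232·64/2 = 135.424000
base radius r_b = r_p·cos α = 135.424000·cos 22.724° = 124.911896
roll angle φ = 6.710° = 0.11711159 rad
x = r_b·(cos φ + φ·sin φ) = 125.765553
y = r_b·(sin φ − φ·cos φ) = 0.066786

x=125.765553 y=0.066786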